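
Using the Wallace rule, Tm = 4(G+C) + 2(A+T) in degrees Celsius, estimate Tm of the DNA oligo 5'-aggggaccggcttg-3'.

Base counts: A=2, G=7, C=3, T=2
So N_AT = 4 and N_GC = 10.
Tm = 2×4 + 4×10 = 48°C

48°C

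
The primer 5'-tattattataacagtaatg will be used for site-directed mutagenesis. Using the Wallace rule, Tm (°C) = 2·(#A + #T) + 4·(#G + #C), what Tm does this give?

G=2, A=8, C=1, T=8
So N_AT = 16 and N_GC = 3.
Tm = 4·3 + 2·16 = 12 + 32 = 44°C

44°C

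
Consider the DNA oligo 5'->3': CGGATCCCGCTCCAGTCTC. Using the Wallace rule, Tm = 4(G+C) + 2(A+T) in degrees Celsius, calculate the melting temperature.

64°C

Base counts: G=4, C=9, T=4, A=2
A+T = 6, G+C = 13
Tm = 4·13 + 2·6 = 52 + 12 = 64°C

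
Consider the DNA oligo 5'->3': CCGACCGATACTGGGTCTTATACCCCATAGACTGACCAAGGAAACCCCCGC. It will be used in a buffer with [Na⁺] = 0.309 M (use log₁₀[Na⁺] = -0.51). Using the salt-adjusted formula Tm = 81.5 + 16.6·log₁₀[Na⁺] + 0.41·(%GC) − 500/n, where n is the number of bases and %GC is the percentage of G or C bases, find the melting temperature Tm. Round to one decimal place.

86.5°C

Length n = 51. C=19, A=14, G=10, T=8
G+C = 29, so %GC = 29/51 × 100 = 56.863%
Salt term: 16.6 × (-0.51) = -8.466
GC term: 0.41 × 56.863 = 23.314; length term: −500/51 = −9.804
Tm = 81.5 + (-8.466) + 23.314 − 9.804 = 86.544 → 86.5°C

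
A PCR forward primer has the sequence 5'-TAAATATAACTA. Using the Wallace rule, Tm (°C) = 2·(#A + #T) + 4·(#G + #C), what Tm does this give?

Scanning the sequence gives T=4, C=1, A=7, G=0.
A+T = 11, G+C = 1
Tm = 4·1 + 2·11 = 4 + 22 = 26°C

26°C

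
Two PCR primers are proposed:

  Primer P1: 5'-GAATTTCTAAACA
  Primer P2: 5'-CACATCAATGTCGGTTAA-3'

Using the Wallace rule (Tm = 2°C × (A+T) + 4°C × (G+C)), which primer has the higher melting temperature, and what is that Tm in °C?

Primer P1: A+T=10, G+C=3 → Tm = 2(10)+4(3) = 32°C
Primer P2: A+T=11, G+C=7 → Tm = 2(11)+4(7) = 50°C
32°C vs 50°C → primer P2 is higher.

Primer P2, 50°C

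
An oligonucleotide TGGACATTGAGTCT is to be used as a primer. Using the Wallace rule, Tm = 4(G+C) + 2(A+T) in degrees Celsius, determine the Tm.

40°C

Base counts: A=3, G=4, C=2, T=5
AT pairs contribute 8, GC pairs contribute 6.
Tm = 2(8) + 4(6) = 16 + 24 = 40°C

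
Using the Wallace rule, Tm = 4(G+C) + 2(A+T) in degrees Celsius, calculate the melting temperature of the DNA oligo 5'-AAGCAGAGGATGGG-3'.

Base counts: C=1, G=7, A=5, T=1
A+T = 6, G+C = 8
Tm = 4·8 + 2·6 = 32 + 12 = 44°C

44°C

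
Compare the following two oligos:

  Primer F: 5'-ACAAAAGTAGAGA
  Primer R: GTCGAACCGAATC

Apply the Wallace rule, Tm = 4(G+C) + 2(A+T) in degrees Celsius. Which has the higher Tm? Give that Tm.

Primer F: A+T=9, G+C=4 → Tm = 2(9)+4(4) = 34°C
Primer R: A+T=6, G+C=7 → Tm = 2(6)+4(7) = 40°C
34°C vs 40°C → primer R is higher.

Primer R, 40°C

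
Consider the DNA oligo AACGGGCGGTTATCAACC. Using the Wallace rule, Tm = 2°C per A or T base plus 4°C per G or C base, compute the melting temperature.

Counting bases: C=5, T=3, A=5, G=5
A+T = 8, G+C = 10
Tm = 4·10 + 2·8 = 40 + 16 = 56°C

56°C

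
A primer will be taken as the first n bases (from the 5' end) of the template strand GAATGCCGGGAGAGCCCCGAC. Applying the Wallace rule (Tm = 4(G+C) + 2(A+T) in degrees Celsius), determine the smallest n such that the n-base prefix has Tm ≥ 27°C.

First 8 bases: GAATGCCG → Tm = 26°C (< 27°C)
First 9 bases: GAATGCCGG → Tm = 30°C (≥ 27°C)
Each additional base adds 2°C (A/T) or 4°C (G/C), so Tm is non-decreasing in n; n = 9 is the first length to reach 27°C.

n = 9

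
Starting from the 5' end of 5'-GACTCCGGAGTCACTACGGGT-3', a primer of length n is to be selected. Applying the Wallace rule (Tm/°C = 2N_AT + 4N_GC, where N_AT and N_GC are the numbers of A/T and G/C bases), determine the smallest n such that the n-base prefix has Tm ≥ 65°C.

n = 20

First 19 bases: GACTCCGGAGTCACTACGG → Tm = 62°C (< 65°C)
First 20 bases: GACTCCGGAGTCACTACGGG → Tm = 66°C (≥ 65°C)
Each additional base adds 2°C (A/T) or 4°C (G/C), so Tm is non-decreasing in n; n = 20 is the first length to reach 65°C.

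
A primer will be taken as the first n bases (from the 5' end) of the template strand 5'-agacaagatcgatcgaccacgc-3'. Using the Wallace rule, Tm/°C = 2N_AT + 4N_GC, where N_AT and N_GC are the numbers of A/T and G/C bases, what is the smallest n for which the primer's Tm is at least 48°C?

n = 17

First 16 bases: AGACAAGATCGATCGA → Tm = 46°C (< 48°C)
First 17 bases: AGACAAGATCGATCGAC → Tm = 50°C (≥ 48°C)
Each additional base adds 2°C (A/T) or 4°C (G/C), so Tm is non-decreasing in n; n = 17 is the first length to reach 48°C.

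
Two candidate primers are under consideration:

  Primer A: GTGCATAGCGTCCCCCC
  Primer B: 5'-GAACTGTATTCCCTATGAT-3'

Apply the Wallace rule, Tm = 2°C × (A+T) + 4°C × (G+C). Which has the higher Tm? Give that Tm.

Primer A: A+T=5, G+C=12 → Tm = 2(5)+4(12) = 58°C
Primer B: A+T=12, G+C=7 → Tm = 2(12)+4(7) = 52°C
58°C vs 52°C → primer A is higher.

Primer A, 58°C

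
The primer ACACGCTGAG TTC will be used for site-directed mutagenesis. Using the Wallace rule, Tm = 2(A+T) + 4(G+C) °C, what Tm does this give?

40°C

Counting bases: G=3, T=3, A=3, C=4
AT pairs contribute 6, GC pairs contribute 7.
Tm = 4·7 + 2·6 = 28 + 12 = 40°C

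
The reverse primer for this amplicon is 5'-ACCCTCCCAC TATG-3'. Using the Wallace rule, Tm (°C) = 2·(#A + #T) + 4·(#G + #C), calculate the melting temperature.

Counting bases: A=3, C=7, T=3, G=1
AT pairs contribute 6, GC pairs contribute 8.
Tm = 2×6 + 4×8 = 44°C

44°C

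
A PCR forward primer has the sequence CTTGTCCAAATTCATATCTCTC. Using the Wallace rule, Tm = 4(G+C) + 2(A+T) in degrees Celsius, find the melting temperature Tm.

60°C

Base counts: A=5, T=9, G=1, C=7
A+T = 14, G+C = 8
Tm = 4·8 + 2·14 = 32 + 28 = 60°C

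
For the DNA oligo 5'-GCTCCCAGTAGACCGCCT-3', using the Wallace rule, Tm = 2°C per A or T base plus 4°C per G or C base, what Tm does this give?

Scanning the sequence gives G=4, T=3, A=3, C=8.
AT pairs contribute 6, GC pairs contribute 12.
Tm = 4·12 + 2·6 = 48 + 12 = 60°C

60°C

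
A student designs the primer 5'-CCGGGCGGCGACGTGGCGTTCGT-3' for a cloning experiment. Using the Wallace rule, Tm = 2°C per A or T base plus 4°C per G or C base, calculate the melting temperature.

Scanning the sequence gives C=7, G=11, T=4, A=1.
So N_AT = 5 and N_GC = 18.
Tm = 2(5) + 4(18) = 10 + 72 = 82°C

82°C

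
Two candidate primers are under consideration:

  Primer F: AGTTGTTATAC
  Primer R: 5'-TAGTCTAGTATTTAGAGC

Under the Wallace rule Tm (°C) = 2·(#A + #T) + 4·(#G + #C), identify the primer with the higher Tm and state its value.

Primer R, 48°C

Primer F: A+T=8, G+C=3 → Tm = 2(8)+4(3) = 28°C
Primer R: A+T=12, G+C=6 → Tm = 2(12)+4(6) = 48°C
28°C vs 48°C → primer R is higher.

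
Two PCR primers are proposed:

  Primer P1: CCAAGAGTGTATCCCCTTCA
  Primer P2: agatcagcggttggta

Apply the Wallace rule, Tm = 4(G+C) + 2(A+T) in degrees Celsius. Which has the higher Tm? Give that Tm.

Primer P1: A+T=10, G+C=10 → Tm = 2(10)+4(10) = 60°C
Primer P2: A+T=8, G+C=8 → Tm = 2(8)+4(8) = 48°C
60°C vs 48°C → primer P1 is higher.

Primer P1, 60°C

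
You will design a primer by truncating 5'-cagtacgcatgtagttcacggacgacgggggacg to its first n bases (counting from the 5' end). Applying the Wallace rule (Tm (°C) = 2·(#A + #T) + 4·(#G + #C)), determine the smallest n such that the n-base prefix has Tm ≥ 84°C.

First 26 bases: CAGTACGCATGTAGTTCACGGACGAC → Tm = 80°C (< 84°C)
First 27 bases: CAGTACGCATGTAGTTCACGGACGACG → Tm = 84°C (≥ 84°C)
Since every base adds ≥2°C, Tm only increases with n, so the threshold is first crossed at n = 27.

n = 27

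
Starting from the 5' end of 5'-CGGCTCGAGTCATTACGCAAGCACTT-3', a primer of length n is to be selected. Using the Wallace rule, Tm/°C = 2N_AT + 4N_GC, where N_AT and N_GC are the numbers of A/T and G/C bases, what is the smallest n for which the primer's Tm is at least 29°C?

n = 9

First 8 bases: CGGCTCGA → Tm = 28°C (< 29°C)
First 9 bases: CGGCTCGAG → Tm = 32°C (≥ 29°C)
Since every base adds ≥2°C, Tm only increases with n, so the threshold is first crossed at n = 9.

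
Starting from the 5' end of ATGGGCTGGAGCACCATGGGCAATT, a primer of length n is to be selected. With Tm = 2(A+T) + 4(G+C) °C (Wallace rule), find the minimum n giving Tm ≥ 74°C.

First 22 bases: ATGGGCTGGAGCACCATGGGCA → Tm = 72°C (< 74°C)
First 23 bases: ATGGGCTGGAGCACCATGGGCAA → Tm = 74°C (≥ 74°C)
Since every base adds ≥2°C, Tm only increases with n, so the threshold is first crossed at n = 23.

n = 23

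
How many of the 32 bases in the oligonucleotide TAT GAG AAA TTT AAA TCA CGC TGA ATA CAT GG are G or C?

10

Scanning the sequence gives T=9, G=6, A=13, C=4.
Total G or C: 6 + 4 = 10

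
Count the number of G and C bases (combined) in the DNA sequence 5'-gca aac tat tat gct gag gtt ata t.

8

Counting bases: G=5, A=8, C=3, T=9
Total G or C: 5 + 3 = 8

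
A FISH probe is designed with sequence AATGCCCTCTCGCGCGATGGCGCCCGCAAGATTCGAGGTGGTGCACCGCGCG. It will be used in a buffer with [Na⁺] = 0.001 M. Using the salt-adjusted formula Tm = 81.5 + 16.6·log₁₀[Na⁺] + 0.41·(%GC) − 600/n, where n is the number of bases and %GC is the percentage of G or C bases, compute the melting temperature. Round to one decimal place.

48.5°C

Length n = 52. Counting bases: G=18, C=18, A=8, T=8
G+C = 36, so %GC = 36/52 × 100 = 69.231%
Salt term: 16.6 × (-3) = -49.8
GC term: 0.41 × 69.231 = 28.385; length term: −600/52 = −11.538
Tm = 81.5 + (-49.8) + 28.385 − 11.538 = 48.547 → 48.5°C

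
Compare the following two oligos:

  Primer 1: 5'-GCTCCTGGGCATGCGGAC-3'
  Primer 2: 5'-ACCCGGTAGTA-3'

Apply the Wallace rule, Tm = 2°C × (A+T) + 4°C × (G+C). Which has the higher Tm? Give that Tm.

Primer 1: A+T=5, G+C=13 → Tm = 2(5)+4(13) = 62°C
Primer 2: A+T=5, G+C=6 → Tm = 2(5)+4(6) = 34°C
62°C vs 34°C → primer 1 is higher.

Primer 1, 62°C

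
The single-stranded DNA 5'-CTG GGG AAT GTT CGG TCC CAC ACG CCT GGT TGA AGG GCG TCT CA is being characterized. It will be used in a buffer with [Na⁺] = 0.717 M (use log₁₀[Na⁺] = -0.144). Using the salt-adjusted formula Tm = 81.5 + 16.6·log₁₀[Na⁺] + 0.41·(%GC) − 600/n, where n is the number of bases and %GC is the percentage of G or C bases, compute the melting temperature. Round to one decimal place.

90.6°C

Length n = 44. Base counts: C=12, A=7, T=10, G=15
G+C = 27, so %GC = 27/44 × 100 = 61.364%
Salt term: 16.6 × (-0.144) = -2.39
GC term: 0.41 × 61.364 = 25.159; length term: −600/44 = −13.636
Tm = 81.5 + (-2.39) + 25.159 − 13.636 = 90.633 → 90.6°C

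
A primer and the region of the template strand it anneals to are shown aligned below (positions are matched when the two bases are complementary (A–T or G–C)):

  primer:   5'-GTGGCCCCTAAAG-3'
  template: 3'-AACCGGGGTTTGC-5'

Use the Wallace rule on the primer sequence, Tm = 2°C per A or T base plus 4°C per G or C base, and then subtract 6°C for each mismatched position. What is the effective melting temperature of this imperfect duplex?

24°C

Primer base counts: A=3, T=2, G=4, C=4 → A+T=5, G+C=8
Perfect-match Tm = 2(5) + 4(8) = 10 + 32 = 42°C
Mismatches (positions where the bases are not complementary): 3 (at positions 1, 9, 12)
Effective Tm = 42 − 3×6 = 42 − 18 = 24°C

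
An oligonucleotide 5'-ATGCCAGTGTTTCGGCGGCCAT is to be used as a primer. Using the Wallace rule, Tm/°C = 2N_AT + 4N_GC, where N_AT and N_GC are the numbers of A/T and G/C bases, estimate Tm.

70°C

Base counts: T=6, A=3, G=7, C=6
A+T = 9, G+C = 13
Tm = 4·13 + 2·9 = 52 + 18 = 70°C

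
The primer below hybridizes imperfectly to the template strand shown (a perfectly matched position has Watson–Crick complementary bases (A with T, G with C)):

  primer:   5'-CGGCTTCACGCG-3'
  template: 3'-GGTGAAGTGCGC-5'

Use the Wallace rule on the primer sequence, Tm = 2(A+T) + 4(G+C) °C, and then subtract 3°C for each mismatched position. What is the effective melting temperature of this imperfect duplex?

Primer base counts: A=1, T=2, G=4, C=5 → A+T=3, G+C=9
Perfect-match Tm = 2(3) + 4(9) = 6 + 36 = 42°C
Mismatches (positions where the bases are not complementary): 2 (at positions 2, 3)
Effective Tm = 42 − 2×3 = 42 − 6 = 36°C

36°C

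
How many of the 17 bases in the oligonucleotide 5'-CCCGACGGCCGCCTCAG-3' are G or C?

14

Scanning the sequence gives T=1, C=9, A=2, G=5.
G+C = 5 + 9 = 14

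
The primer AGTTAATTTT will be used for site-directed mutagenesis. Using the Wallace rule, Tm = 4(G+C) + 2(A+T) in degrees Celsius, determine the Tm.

Scanning the sequence gives A=3, G=1, T=6, C=0.
A+T = 9, G+C = 1
Tm = 2×9 + 4×1 = 22°C

22°C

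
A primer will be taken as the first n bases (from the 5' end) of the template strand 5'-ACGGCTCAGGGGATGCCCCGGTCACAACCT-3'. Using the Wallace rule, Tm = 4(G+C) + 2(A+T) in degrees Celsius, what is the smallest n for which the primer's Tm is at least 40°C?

First 11 bases: ACGGCTCAGGG → Tm = 38°C (< 40°C)
First 12 bases: ACGGCTCAGGGG → Tm = 42°C (≥ 40°C)
Each additional base adds 2°C (A/T) or 4°C (G/C), so Tm is non-decreasing in n; n = 12 is the first length to reach 40°C.

n = 12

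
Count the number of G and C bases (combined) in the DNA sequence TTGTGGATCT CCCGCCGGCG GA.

Scanning the sequence gives A=2, G=8, C=7, T=5.
Total G or C: 8 + 7 = 15

15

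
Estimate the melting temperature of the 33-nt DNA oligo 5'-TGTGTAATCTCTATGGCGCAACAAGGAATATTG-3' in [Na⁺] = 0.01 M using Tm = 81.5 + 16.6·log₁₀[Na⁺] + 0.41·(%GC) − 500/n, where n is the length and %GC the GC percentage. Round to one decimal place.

Length n = 33. G=8, A=10, C=5, T=10
G+C = 13, so %GC = 13/33 × 100 = 39.394%
Salt term: 16.6 × (-2) = -33.2
GC term: 0.41 × 39.394 = 16.152; length term: −500/33 = −15.152
Tm = 81.5 + (-33.2) + 16.152 − 15.152 = 49.3 → 49.3°C

49.3°C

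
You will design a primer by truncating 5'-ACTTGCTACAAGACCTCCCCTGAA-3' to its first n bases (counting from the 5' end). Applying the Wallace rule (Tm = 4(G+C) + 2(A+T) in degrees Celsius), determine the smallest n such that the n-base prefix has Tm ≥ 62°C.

First 19 bases: ACTTGCTACAAGACCTCCC → Tm = 58°C (< 62°C)
First 20 bases: ACTTGCTACAAGACCTCCCC → Tm = 62°C (≥ 62°C)
Since every base adds ≥2°C, Tm only increases with n, so the threshold is first crossed at n = 20.

n = 20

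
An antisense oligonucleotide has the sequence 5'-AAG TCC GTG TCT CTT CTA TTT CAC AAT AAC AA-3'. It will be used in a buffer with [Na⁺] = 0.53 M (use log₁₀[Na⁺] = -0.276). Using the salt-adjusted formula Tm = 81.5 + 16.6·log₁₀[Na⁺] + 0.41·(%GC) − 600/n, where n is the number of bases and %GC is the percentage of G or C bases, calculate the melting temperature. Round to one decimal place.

72.3°C

Length n = 32. Base counts: A=10, C=8, T=11, G=3
G+C = 11, so %GC = 11/32 × 100 = 34.375%
Salt term: 16.6 × (-0.276) = -4.582
GC term: 0.41 × 34.375 = 14.094; length term: −600/32 = −18.75
Tm = 81.5 + (-4.582) + 14.094 − 18.75 = 72.262 → 72.3°C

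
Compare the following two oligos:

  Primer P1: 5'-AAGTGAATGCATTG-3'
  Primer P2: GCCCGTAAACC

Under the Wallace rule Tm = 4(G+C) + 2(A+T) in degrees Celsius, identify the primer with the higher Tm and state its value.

Primer P1: A+T=9, G+C=5 → Tm = 2(9)+4(5) = 38°C
Primer P2: A+T=4, G+C=7 → Tm = 2(4)+4(7) = 36°C
38°C vs 36°C → primer P1 is higher.

Primer P1, 38°C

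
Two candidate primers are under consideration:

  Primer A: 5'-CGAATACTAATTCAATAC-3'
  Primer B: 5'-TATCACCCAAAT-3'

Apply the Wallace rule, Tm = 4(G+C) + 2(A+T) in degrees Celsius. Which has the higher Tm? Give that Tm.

Primer A, 46°C

Primer A: A+T=13, G+C=5 → Tm = 2(13)+4(5) = 46°C
Primer B: A+T=8, G+C=4 → Tm = 2(8)+4(4) = 32°C
46°C vs 32°C → primer A is higher.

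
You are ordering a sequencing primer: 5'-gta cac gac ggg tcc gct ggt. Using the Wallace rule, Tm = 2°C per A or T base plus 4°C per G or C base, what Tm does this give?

70°C

Counting bases: T=4, G=8, C=6, A=3
AT pairs contribute 7, GC pairs contribute 14.
Tm = 4·14 + 2·7 = 56 + 14 = 70°C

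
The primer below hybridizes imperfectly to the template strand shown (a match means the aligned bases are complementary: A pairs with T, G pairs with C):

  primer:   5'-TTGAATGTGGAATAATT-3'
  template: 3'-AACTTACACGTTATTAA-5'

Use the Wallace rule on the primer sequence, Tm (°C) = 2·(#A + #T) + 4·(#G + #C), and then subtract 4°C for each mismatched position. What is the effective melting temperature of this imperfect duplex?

Primer base counts: A=6, T=7, G=4, C=0 → A+T=13, G+C=4
Perfect-match Tm = 2(13) + 4(4) = 26 + 16 = 42°C
Mismatches (positions where the bases are not complementary): 1 (at position 10)
Effective Tm = 42 − 1×4 = 42 − 4 = 38°C

38°C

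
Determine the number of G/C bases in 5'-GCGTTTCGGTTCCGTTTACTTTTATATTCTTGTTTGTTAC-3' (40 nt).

14

Base counts: G=7, C=7, T=22, A=4
G+C = 7 + 7 = 14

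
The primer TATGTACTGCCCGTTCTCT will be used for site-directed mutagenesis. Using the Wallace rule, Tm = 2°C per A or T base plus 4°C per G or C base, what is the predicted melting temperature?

Base counts: C=6, G=3, T=8, A=2
A+T = 10, G+C = 9
Tm = 2(10) + 4(9) = 20 + 36 = 56°C

56°C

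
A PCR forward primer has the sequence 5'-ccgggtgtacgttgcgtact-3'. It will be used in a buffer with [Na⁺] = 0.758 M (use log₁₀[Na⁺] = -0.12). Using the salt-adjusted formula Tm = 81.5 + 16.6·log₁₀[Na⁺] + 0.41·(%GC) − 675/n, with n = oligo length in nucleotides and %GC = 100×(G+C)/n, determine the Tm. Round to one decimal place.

Length n = 20. Base counts: C=5, A=2, T=6, G=7
G+C = 12, so %GC = 12/20 × 100 = 60%
Salt term: 16.6 × (-0.12) = -1.992
GC term: 0.41 × 60 = 24.6; length term: −675/20 = −33.75
Tm = 81.5 + (-1.992) + 24.6 − 33.75 = 70.358 → 70.4°C

70.4°C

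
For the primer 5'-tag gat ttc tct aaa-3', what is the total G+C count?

Scanning the sequence gives T=6, G=2, A=5, C=2.
Total G or C: 2 + 2 = 4

4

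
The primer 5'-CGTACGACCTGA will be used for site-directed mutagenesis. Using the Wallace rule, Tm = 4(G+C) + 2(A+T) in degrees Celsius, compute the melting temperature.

38°C

G=3, A=3, T=2, C=4
So N_AT = 5 and N_GC = 7.
Tm = 2×5 + 4×7 = 38°C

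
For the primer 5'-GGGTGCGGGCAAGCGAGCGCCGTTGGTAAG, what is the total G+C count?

21

Counting bases: C=6, G=15, T=4, A=5
G+C = 15 + 6 = 21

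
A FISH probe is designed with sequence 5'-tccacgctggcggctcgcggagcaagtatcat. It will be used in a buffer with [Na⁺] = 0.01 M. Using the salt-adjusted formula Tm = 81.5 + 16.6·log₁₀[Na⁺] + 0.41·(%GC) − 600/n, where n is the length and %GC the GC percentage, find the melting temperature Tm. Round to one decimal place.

Length n = 32. G=10, T=6, A=6, C=10
G+C = 20, so %GC = 20/32 × 100 = 62.5%
Salt term: 16.6 × (-2) = -33.2
GC term: 0.41 × 62.5 = 25.625; length term: −600/32 = −18.75
Tm = 81.5 + (-33.2) + 25.625 − 18.75 = 55.175 → 55.2°C

55.2°C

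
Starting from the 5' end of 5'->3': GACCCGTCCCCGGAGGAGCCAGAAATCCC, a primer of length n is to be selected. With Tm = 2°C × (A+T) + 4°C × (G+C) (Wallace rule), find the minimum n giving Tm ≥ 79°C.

n = 23

First 22 bases: GACCCGTCCCCGGAGGAGCCAG → Tm = 78°C (< 79°C)
First 23 bases: GACCCGTCCCCGGAGGAGCCAGA → Tm = 80°C (≥ 79°C)
Each additional base adds 2°C (A/T) or 4°C (G/C), so Tm is non-decreasing in n; n = 23 is the first length to reach 79°C.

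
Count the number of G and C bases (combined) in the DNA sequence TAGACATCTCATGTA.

T=5, C=3, A=5, G=2
Total G or C: 2 + 3 = 5

5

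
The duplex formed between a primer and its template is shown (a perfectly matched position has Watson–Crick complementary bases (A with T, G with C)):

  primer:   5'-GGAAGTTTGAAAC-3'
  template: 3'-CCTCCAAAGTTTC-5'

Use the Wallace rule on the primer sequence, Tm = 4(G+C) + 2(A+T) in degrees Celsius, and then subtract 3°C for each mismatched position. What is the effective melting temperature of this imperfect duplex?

27°C

Primer base counts: A=5, T=3, G=4, C=1 → A+T=8, G+C=5
Perfect-match Tm = 2(8) + 4(5) = 16 + 20 = 36°C
Mismatches (positions where the bases are not complementary): 3 (at positions 4, 9, 13)
Effective Tm = 36 − 3×3 = 36 − 9 = 27°C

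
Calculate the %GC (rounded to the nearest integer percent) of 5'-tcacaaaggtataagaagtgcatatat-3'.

30%

Counting bases: G=5, A=12, C=3, T=7
G+C = 5 + 3 = 8 out of 27 bases
%GC = 8/27 × 100 = 29.63% ≈ 30%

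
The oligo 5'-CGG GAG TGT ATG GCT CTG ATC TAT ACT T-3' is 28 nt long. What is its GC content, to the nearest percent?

46%

G=8, T=10, A=5, C=5
G+C = 8 + 5 = 13 out of 28 bases
%GC = 13/28 × 100 = 46.43% ≈ 46%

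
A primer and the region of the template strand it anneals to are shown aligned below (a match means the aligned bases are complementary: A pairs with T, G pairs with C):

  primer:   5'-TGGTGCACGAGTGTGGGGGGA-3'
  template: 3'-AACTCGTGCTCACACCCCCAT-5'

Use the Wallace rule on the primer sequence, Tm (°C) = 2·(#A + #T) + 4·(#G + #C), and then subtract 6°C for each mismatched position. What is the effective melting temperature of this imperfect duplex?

52°C

Primer base counts: A=3, T=4, G=12, C=2 → A+T=7, G+C=14
Perfect-match Tm = 2(7) + 4(14) = 14 + 56 = 70°C
Mismatches (positions where the bases are not complementary): 3 (at positions 2, 4, 20)
Effective Tm = 70 − 3×6 = 70 − 18 = 52°C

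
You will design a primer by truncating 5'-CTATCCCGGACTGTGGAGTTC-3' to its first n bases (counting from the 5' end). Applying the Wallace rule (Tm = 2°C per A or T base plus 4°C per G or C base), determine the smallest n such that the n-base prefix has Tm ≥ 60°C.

First 18 bases: CTATCCCGGACTGTGGAG → Tm = 58°C (< 60°C)
First 19 bases: CTATCCCGGACTGTGGAGT → Tm = 60°C (≥ 60°C)
Since every base adds ≥2°C, Tm only increases with n, so the threshold is first crossed at n = 19.

n = 19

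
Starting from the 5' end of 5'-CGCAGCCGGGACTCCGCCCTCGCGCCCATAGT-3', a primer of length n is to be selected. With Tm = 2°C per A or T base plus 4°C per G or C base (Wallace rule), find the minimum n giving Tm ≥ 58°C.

First 15 bases: CGCAGCCGGGACTCC → Tm = 54°C (< 58°C)
First 16 bases: CGCAGCCGGGACTCCG → Tm = 58°C (≥ 58°C)
Each additional base adds 2°C (A/T) or 4°C (G/C), so Tm is non-decreasing in n; n = 16 is the first length to reach 58°C.

n = 16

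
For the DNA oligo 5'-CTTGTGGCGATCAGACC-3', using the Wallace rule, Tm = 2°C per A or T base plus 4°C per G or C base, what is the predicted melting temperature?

54°C

Scanning the sequence gives A=3, G=5, T=4, C=5.
So N_AT = 7 and N_GC = 10.
Tm = 2×7 + 4×10 = 54°C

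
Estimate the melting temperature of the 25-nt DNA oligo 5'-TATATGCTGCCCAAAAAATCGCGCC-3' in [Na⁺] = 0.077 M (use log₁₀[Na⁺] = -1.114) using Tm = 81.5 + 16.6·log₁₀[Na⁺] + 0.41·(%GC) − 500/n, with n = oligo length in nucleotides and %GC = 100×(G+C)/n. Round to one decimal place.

Length n = 25. Scanning the sequence gives A=8, G=4, C=8, T=5.
G+C = 12, so %GC = 12/25 × 100 = 48%
Salt term: 16.6 × (-1.114) = -18.492
GC term: 0.41 × 48 = 19.68; length term: −500/25 = −20
Tm = 81.5 + (-18.492) + 19.68 − 20 = 62.688 → 62.7°C

62.7°C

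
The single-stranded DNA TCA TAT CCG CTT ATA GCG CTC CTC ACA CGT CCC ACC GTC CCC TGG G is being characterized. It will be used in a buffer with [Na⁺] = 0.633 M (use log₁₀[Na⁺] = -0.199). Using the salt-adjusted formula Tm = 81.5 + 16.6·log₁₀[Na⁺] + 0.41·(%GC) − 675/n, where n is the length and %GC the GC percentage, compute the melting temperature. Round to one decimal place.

88.5°C

Length n = 46. Scanning the sequence gives T=11, C=20, G=8, A=7.
G+C = 28, so %GC = 28/46 × 100 = 60.87%
Salt term: 16.6 × (-0.199) = -3.303
GC term: 0.41 × 60.87 = 24.957; length term: −675/46 = −14.674
Tm = 81.5 + (-3.303) + 24.957 − 14.674 = 88.48 → 88.5°C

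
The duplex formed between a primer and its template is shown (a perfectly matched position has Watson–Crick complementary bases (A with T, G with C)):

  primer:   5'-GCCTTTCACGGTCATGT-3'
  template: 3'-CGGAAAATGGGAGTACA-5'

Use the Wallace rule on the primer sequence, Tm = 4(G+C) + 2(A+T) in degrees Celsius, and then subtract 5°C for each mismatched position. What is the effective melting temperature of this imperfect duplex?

Primer base counts: A=2, T=6, G=4, C=5 → A+T=8, G+C=9
Perfect-match Tm = 2(8) + 4(9) = 16 + 36 = 52°C
Mismatches (positions where the bases are not complementary): 3 (at positions 7, 10, 11)
Effective Tm = 52 − 3×5 = 52 − 15 = 37°C

37°C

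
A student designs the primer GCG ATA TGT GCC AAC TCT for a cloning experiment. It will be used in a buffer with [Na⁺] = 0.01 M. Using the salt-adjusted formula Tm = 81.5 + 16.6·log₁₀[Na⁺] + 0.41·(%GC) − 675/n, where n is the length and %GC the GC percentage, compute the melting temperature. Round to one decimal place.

31.3°C

Length n = 18. Scanning the sequence gives G=4, C=5, T=5, A=4.
G+C = 9, so %GC = 9/18 × 100 = 50%
Salt term: 16.6 × (-2) = -33.2
GC term: 0.41 × 50 = 20.5; length term: −675/18 = −37.5
Tm = 81.5 + (-33.2) + 20.5 − 37.5 = 31.3 → 31.3°C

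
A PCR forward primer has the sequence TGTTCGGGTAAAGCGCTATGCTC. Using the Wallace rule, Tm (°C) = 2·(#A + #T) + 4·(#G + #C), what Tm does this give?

70°C

C=5, G=7, A=4, T=7
So N_AT = 11 and N_GC = 12.
Tm = 2(11) + 4(12) = 22 + 48 = 70°C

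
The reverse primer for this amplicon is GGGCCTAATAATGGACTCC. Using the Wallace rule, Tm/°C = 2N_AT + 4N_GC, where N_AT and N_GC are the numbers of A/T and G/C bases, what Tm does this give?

Counting bases: A=5, C=5, T=4, G=5
A+T = 9, G+C = 10
Tm = 4·10 + 2·9 = 40 + 18 = 58°C

58°C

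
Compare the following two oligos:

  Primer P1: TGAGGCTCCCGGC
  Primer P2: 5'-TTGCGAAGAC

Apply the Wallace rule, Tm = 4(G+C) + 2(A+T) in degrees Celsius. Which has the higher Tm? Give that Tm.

Primer P1: A+T=3, G+C=10 → Tm = 2(3)+4(10) = 46°C
Primer P2: A+T=5, G+C=5 → Tm = 2(5)+4(5) = 30°C
46°C vs 30°C → primer P1 is higher.

Primer P1, 46°C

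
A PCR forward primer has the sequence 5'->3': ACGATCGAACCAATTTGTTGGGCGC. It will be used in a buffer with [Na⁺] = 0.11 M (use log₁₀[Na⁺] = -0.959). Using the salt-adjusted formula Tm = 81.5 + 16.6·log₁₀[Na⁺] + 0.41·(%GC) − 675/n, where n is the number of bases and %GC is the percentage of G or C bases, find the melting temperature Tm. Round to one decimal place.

59.9°C

Length n = 25. Counting bases: C=6, A=6, T=6, G=7
G+C = 13, so %GC = 13/25 × 100 = 52%
Salt term: 16.6 × (-0.959) = -15.919
GC term: 0.41 × 52 = 21.32; length term: −675/25 = −27
Tm = 81.5 + (-15.919) + 21.32 − 27 = 59.901 → 59.9°C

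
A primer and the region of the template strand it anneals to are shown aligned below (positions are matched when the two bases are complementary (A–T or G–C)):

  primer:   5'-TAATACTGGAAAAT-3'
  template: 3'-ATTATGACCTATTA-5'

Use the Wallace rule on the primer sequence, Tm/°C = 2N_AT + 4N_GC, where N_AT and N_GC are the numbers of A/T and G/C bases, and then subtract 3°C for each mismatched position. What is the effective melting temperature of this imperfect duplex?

Primer base counts: A=7, T=4, G=2, C=1 → A+T=11, G+C=3
Perfect-match Tm = 2(11) + 4(3) = 22 + 12 = 34°C
Mismatches (positions where the bases are not complementary): 1 (at position 11)
Effective Tm = 34 − 1×3 = 34 − 3 = 31°C

31°C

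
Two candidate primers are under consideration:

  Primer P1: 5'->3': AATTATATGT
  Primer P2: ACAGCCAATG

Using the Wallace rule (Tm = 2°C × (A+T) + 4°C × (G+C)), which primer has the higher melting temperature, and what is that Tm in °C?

Primer P2, 30°C

Primer P1: A+T=9, G+C=1 → Tm = 2(9)+4(1) = 22°C
Primer P2: A+T=5, G+C=5 → Tm = 2(5)+4(5) = 30°C
22°C vs 30°C → primer P2 is higher.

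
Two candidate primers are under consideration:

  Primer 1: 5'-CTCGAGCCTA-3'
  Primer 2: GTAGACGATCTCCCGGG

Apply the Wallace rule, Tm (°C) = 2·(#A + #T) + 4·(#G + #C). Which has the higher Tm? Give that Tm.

Primer 1: A+T=4, G+C=6 → Tm = 2(4)+4(6) = 32°C
Primer 2: A+T=6, G+C=11 → Tm = 2(6)+4(11) = 56°C
32°C vs 56°C → primer 2 is higher.

Primer 2, 56°C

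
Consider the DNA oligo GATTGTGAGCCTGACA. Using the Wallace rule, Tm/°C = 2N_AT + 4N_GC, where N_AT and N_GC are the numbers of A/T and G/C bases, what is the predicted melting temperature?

48°C

A=4, T=4, C=3, G=5
So N_AT = 8 and N_GC = 8.
Tm = 4·8 + 2·8 = 32 + 16 = 48°C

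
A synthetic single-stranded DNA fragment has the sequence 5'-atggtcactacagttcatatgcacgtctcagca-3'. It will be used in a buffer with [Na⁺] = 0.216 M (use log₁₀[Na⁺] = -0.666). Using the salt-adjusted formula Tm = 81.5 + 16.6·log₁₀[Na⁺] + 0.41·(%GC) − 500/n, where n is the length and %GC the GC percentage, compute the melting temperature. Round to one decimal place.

Length n = 33. Scanning the sequence gives G=6, T=9, A=9, C=9.
G+C = 15, so %GC = 15/33 × 100 = 45.455%
Salt term: 16.6 × (-0.666) = -11.056
GC term: 0.41 × 45.455 = 18.637; length term: −500/33 = −15.152
Tm = 81.5 + (-11.056) + 18.637 − 15.152 = 73.929 → 73.9°C

73.9°C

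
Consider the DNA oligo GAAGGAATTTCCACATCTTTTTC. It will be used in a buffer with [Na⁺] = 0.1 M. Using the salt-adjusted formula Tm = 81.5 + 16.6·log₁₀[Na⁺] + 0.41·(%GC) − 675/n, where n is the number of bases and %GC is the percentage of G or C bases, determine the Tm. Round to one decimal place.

49.8°C

Length n = 23. Counting bases: T=9, G=3, C=5, A=6
G+C = 8, so %GC = 8/23 × 100 = 34.783%
Salt term: 16.6 × (-1) = -16.6
GC term: 0.41 × 34.783 = 14.261; length term: −675/23 = −29.348
Tm = 81.5 + (-16.6) + 14.261 − 29.348 = 49.813 → 49.8°C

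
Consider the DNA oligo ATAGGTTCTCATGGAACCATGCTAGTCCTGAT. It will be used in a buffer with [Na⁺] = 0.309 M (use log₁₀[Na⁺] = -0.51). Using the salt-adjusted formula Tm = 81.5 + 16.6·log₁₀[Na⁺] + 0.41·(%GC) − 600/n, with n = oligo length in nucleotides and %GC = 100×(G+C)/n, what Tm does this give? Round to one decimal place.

72.2°C

Length n = 32. G=7, C=7, T=10, A=8
G+C = 14, so %GC = 14/32 × 100 = 43.75%
Salt term: 16.6 × (-0.51) = -8.466
GC term: 0.41 × 43.75 = 17.938; length term: −600/32 = −18.75
Tm = 81.5 + (-8.466) + 17.938 − 18.75 = 72.222 → 72.2°C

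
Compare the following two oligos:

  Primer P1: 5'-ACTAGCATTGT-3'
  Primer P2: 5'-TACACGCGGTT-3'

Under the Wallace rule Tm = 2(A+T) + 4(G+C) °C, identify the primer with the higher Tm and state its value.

Primer P1: A+T=7, G+C=4 → Tm = 2(7)+4(4) = 30°C
Primer P2: A+T=5, G+C=6 → Tm = 2(5)+4(6) = 34°C
30°C vs 34°C → primer P2 is higher.

Primer P2, 34°C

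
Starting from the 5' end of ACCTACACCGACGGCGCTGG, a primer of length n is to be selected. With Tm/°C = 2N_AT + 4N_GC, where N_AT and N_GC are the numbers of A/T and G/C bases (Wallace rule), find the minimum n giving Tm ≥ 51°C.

n = 16

First 15 bases: ACCTACACCGACGGC → Tm = 50°C (< 51°C)
First 16 bases: ACCTACACCGACGGCG → Tm = 54°C (≥ 51°C)
Each additional base adds 2°C (A/T) or 4°C (G/C), so Tm is non-decreasing in n; n = 16 is the first length to reach 51°C.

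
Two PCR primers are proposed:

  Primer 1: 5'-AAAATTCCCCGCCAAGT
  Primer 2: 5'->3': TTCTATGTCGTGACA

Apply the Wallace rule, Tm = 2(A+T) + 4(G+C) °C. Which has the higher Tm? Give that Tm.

Primer 1: A+T=9, G+C=8 → Tm = 2(9)+4(8) = 50°C
Primer 2: A+T=9, G+C=6 → Tm = 2(9)+4(6) = 42°C
50°C vs 42°C → primer 1 is higher.

Primer 1, 50°C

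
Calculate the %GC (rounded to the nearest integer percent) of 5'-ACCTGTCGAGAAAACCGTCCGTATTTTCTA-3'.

43%

Scanning the sequence gives G=5, C=8, A=8, T=9.
G+C = 5 + 8 = 13 out of 30 bases
%GC = 13/30 × 100 = 43.33% ≈ 43%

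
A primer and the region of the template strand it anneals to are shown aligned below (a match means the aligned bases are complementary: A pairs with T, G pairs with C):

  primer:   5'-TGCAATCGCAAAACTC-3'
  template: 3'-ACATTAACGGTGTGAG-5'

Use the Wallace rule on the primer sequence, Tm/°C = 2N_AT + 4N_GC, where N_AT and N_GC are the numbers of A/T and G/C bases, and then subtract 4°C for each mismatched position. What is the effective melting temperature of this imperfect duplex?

30°C

Primer base counts: A=6, T=3, G=2, C=5 → A+T=9, G+C=7
Perfect-match Tm = 2(9) + 4(7) = 18 + 28 = 46°C
Mismatches (positions where the bases are not complementary): 4 (at positions 3, 7, 10, 12)
Effective Tm = 46 − 4×4 = 46 − 16 = 30°C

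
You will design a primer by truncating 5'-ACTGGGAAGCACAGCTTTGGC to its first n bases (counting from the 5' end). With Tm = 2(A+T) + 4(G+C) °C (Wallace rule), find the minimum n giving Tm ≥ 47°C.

First 14 bases: ACTGGGAAGCACAG → Tm = 44°C (< 47°C)
First 15 bases: ACTGGGAAGCACAGC → Tm = 48°C (≥ 47°C)
Since every base adds ≥2°C, Tm only increases with n, so the threshold is first crossed at n = 15.

n = 15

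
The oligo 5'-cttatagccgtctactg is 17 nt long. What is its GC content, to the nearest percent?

Counting bases: A=3, C=5, T=6, G=3
G+C = 3 + 5 = 8 out of 17 bases
%GC = 8/17 × 100 = 47.06% ≈ 47%

47%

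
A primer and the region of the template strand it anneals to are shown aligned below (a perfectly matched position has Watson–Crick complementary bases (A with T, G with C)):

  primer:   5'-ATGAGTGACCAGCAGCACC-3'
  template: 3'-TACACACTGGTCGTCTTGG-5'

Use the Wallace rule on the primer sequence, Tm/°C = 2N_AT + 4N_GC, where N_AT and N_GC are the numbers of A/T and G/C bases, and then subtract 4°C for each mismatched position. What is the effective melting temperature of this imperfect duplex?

52°C

Primer base counts: A=6, T=2, G=5, C=6 → A+T=8, G+C=11
Perfect-match Tm = 2(8) + 4(11) = 16 + 44 = 60°C
Mismatches (positions where the bases are not complementary): 2 (at positions 4, 16)
Effective Tm = 60 − 2×4 = 60 − 8 = 52°C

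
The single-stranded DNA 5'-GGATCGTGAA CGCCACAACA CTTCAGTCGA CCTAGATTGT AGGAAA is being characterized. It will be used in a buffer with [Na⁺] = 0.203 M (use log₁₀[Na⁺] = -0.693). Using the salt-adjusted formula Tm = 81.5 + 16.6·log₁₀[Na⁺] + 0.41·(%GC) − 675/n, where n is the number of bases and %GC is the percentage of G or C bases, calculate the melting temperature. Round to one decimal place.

Length n = 46. Base counts: T=9, G=11, A=15, C=11
G+C = 22, so %GC = 22/46 × 100 = 47.826%
Salt term: 16.6 × (-0.693) = -11.504
GC term: 0.41 × 47.826 = 19.609; length term: −675/46 = −14.674
Tm = 81.5 + (-11.504) + 19.609 − 14.674 = 74.931 → 74.9°C

74.9°C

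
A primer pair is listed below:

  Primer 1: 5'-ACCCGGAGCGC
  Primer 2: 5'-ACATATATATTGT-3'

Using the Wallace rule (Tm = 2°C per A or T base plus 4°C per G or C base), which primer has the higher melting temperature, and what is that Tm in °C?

Primer 1: A+T=2, G+C=9 → Tm = 2(2)+4(9) = 40°C
Primer 2: A+T=11, G+C=2 → Tm = 2(11)+4(2) = 30°C
40°C vs 30°C → primer 1 is higher.

Primer 1, 40°C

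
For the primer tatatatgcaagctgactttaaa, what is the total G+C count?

Base counts: T=8, A=9, C=3, G=3
G+C = 3 + 3 = 6

6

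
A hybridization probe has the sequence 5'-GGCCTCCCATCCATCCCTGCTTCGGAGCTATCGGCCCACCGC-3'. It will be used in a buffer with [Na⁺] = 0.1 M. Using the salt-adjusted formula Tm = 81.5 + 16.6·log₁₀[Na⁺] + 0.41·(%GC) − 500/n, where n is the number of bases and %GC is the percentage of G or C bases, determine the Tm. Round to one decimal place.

Length n = 42. Base counts: G=9, C=20, A=5, T=8
G+C = 29, so %GC = 29/42 × 100 = 69.048%
Salt term: 16.6 × (-1) = -16.6
GC term: 0.41 × 69.048 = 28.31; length term: −500/42 = −11.905
Tm = 81.5 + (-16.6) + 28.31 − 11.905 = 81.305 → 81.3°C

81.3°C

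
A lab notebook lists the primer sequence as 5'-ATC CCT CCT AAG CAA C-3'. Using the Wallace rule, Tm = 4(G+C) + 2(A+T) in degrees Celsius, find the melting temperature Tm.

Scanning the sequence gives C=7, G=1, T=3, A=5.
So N_AT = 8 and N_GC = 8.
Tm = 2×8 + 4×8 = 48°C

48°C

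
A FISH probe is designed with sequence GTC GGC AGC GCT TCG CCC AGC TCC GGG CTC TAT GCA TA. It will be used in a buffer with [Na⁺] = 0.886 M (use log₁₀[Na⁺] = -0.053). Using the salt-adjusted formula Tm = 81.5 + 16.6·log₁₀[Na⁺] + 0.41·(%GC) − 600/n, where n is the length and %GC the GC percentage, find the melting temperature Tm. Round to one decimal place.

91.8°C

Length n = 38. T=8, G=11, A=5, C=14
G+C = 25, so %GC = 25/38 × 100 = 65.789%
Salt term: 16.6 × (-0.053) = -0.88
GC term: 0.41 × 65.789 = 26.973; length term: −600/38 = −15.789
Tm = 81.5 + (-0.88) + 26.973 − 15.789 = 91.804 → 91.8°C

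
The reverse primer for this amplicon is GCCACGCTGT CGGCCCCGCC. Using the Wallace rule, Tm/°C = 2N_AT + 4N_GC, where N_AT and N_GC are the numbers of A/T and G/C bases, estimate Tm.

Scanning the sequence gives G=6, A=1, C=11, T=2.
AT pairs contribute 3, GC pairs contribute 17.
Tm = 2×3 + 4×17 = 74°C

74°C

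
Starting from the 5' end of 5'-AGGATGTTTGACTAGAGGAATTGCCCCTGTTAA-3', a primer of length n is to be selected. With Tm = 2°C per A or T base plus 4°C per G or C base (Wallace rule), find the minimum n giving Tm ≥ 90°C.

n = 31

First 30 bases: AGGATGTTTGACTAGAGGAATTGCCCCTGT → Tm = 88°C (< 90°C)
First 31 bases: AGGATGTTTGACTAGAGGAATTGCCCCTGTT → Tm = 90°C (≥ 90°C)
Each additional base adds 2°C (A/T) or 4°C (G/C), so Tm is non-decreasing in n; n = 31 is the first length to reach 90°C.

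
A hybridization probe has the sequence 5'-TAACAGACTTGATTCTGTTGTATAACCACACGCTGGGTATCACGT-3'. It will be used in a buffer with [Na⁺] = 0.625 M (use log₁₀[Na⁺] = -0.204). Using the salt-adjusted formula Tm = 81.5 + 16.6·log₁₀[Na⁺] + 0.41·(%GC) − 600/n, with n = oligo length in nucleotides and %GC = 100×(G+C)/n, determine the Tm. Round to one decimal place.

Length n = 45. Counting bases: C=10, T=14, A=12, G=9
G+C = 19, so %GC = 19/45 × 100 = 42.222%
Salt term: 16.6 × (-0.204) = -3.386
GC term: 0.41 × 42.222 = 17.311; length term: −600/45 = −13.333
Tm = 81.5 + (-3.386) + 17.311 − 13.333 = 82.092 → 82.1°C

82.1°C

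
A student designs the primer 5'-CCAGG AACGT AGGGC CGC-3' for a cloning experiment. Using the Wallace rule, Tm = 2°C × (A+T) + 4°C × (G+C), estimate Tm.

62°C

C=6, A=4, G=7, T=1
So N_AT = 5 and N_GC = 13.
Tm = 2(5) + 4(13) = 10 + 52 = 62°C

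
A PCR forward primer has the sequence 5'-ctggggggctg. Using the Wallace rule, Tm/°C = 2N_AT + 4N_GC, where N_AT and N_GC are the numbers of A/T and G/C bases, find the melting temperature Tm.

Counting bases: G=7, C=2, A=0, T=2
A+T = 2, G+C = 9
Tm = 4·9 + 2·2 = 36 + 4 = 40°C

40°C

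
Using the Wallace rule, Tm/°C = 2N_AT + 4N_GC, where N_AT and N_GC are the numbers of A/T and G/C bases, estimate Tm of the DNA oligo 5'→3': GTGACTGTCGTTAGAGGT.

54°C

C=2, A=3, G=7, T=6
A+T = 9, G+C = 9
Tm = 2×9 + 4×9 = 54°C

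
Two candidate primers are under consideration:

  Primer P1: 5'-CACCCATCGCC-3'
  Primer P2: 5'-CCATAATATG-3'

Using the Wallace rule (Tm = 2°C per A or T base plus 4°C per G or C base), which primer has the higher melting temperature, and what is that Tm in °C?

Primer P1, 38°C

Primer P1: A+T=3, G+C=8 → Tm = 2(3)+4(8) = 38°C
Primer P2: A+T=7, G+C=3 → Tm = 2(7)+4(3) = 26°C
38°C vs 26°C → primer P1 is higher.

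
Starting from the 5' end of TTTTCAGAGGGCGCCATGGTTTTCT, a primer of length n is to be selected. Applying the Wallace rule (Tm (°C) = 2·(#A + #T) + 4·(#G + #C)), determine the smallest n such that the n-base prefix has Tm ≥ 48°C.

n = 15

First 14 bases: TTTTCAGAGGGCGC → Tm = 44°C (< 48°C)
First 15 bases: TTTTCAGAGGGCGCC → Tm = 48°C (≥ 48°C)
Since every base adds ≥2°C, Tm only increases with n, so the threshold is first crossed at n = 15.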